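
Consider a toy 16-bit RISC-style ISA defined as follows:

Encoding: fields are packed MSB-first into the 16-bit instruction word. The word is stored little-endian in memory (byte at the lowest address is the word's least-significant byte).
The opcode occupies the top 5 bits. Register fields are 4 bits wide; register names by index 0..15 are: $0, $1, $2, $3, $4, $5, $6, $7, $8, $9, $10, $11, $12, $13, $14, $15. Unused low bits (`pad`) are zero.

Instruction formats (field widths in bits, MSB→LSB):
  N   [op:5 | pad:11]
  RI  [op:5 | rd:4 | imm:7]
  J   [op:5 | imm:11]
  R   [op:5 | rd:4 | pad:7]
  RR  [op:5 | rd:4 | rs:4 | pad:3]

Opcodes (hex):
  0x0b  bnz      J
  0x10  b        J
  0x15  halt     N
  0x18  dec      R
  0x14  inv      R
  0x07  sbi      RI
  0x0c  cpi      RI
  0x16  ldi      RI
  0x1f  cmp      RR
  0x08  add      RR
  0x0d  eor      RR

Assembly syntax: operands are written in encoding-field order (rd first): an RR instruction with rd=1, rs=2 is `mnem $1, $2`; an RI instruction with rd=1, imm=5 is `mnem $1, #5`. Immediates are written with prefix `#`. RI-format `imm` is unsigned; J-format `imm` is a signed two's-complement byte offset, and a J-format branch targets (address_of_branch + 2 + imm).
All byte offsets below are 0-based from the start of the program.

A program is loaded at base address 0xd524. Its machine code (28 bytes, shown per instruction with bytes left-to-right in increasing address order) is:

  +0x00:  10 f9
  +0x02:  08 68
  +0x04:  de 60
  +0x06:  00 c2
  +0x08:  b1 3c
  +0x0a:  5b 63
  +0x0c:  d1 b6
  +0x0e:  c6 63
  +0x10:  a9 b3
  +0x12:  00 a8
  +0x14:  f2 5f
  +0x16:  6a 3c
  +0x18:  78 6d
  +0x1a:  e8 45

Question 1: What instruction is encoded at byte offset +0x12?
halt

+0x12: 00 a8 ⇒ word 0xa800 (little)
  op=0xa800>>11=0x15 ⇒ halt (N)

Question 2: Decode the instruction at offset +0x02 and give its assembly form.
eor $0, $1

@+02  little-endian(08 68) = 0x6808
  op=0x6808>>11=0xd ⇒ eor (RR)
  rd@[10:7]=0x0 ⇒ $0
  rs@[6:3]=0x1 ⇒ $1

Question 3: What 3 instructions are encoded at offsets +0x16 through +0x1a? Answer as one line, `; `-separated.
sbi $8, #106; eor $10, $15; add $11, $13

+0x16: 6a 3c ⇒ word 0x3c6a (little)
  opcode bits[15:11]=0x7: sbi/RI
  [10:7] rd=8 = $8
  [6:0] imm=106 = #106
+0x18: 78 6d ⇒ word 0x6d78 (little)
  opcode bits[15:11]=0xd: eor/RR
  [10:7] rd=10 = $10
  [6:3] rs=15 = $15
+0x1a: e8 45 ⇒ word 0x45e8 (little)
  opcode bits[15:11]=0x8: add/RR
  [10:7] rd=11 = $11
  [6:3] rs=13 = $13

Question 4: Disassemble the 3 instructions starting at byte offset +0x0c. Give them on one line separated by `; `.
ldi $13, #81; cpi $7, #70; ldi $7, #41

[0c] d1 b6 → 0xb6d1
  op=0xb6d1>>11=0x16 ⇒ ldi (RI)
  rd@[10:7]=0xd ⇒ $13
  imm@[6:0]=0x51 ⇒ #81
[0e] c6 63 → 0x63c6
  op=0x63c6>>11=0xc ⇒ cpi (RI)
  rd@[10:7]=0x7 ⇒ $7
  imm@[6:0]=0x46 ⇒ #70
[10] a9 b3 → 0xb3a9
  op=0xb3a9>>11=0x16 ⇒ ldi (RI)
  rd@[10:7]=0x7 ⇒ $7
  imm@[6:0]=0x29 ⇒ #41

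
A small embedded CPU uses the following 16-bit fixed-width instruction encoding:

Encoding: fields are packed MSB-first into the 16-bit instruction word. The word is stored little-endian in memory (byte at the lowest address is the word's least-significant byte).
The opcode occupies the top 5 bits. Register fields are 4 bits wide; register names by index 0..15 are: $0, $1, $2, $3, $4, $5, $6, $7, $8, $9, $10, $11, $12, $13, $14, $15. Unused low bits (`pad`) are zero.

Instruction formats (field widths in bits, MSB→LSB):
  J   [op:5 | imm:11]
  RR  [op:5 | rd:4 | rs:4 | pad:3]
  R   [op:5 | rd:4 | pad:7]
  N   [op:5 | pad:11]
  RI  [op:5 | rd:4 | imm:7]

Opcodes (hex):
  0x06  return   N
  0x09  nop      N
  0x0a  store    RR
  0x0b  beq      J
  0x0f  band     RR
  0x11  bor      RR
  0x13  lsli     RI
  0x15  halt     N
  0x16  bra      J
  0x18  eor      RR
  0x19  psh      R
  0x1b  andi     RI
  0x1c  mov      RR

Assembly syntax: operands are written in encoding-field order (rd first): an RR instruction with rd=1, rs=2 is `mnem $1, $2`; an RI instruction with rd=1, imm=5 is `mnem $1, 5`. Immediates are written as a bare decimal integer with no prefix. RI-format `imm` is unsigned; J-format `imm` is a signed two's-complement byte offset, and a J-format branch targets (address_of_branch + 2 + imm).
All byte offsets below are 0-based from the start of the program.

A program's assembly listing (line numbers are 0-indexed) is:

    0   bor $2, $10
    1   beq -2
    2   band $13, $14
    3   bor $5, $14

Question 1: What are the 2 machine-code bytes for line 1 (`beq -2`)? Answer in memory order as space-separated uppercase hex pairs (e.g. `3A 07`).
line 1 (beq): pack op=0xb:5|imm=-2:11 = 0x5ffe; little→ fe 5f

FE 5F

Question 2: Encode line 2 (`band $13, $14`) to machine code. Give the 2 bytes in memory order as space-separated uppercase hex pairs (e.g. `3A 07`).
F0 7E

L2: band op=0xf:5|rd=13:4|rs=14:4|pad=0:3 ⇒ 0x7ef0 ⇒ little f0 7e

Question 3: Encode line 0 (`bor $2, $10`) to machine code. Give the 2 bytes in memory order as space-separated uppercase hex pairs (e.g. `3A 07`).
50 89

line 0 (bor): pack op=0x11:5|rd=2:4|rs=10:4|pad=0:3 = 0x8950; little→ 50 89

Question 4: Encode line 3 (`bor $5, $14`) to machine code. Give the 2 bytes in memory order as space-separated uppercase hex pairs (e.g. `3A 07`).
3. bor fields op=0x11:5|rd=5:4|rs=14:4|pad=0:3 → word 8af0h → f0 8a

F0 8A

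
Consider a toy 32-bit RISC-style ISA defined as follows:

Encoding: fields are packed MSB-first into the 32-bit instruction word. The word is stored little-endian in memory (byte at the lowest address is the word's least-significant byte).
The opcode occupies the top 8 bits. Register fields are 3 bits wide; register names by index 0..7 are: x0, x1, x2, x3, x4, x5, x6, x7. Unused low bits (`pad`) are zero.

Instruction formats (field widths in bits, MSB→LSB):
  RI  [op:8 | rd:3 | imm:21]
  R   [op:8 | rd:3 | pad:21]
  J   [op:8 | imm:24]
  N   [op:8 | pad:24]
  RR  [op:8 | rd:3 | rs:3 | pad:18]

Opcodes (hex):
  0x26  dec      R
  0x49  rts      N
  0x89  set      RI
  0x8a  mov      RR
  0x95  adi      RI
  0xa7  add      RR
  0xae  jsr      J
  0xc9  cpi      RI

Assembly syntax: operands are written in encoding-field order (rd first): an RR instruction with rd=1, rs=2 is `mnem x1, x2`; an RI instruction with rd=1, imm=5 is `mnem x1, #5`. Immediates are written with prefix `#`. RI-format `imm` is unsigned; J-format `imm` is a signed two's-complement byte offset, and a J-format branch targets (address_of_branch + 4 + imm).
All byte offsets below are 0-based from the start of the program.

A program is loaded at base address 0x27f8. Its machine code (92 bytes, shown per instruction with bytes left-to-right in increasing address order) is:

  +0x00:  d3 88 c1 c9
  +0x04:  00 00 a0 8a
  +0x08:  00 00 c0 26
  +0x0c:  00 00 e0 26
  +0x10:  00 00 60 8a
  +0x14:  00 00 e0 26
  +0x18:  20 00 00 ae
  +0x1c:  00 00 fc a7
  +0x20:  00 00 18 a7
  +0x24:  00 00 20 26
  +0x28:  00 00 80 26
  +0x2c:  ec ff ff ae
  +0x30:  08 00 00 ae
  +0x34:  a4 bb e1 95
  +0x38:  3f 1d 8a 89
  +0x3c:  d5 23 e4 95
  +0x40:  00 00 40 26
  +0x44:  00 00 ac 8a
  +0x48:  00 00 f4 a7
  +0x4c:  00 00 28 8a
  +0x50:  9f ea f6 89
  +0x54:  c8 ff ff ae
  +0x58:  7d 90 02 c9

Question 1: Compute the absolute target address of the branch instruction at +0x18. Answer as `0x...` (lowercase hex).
off 0x18: read 20 00 00 ae as little → 0xae000020
  opcode bits[31:24]=0xae: jsr/J
  [23:0] imm=32 = #32
  target = base 0x27f8 + off 0x18 + 4 + imm 32 = 0x2834

0x2834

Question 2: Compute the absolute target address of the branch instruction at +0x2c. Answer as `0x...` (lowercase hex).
0x2814

+0x2c: ec ff ff ae ⇒ word 0xaeffffec (little)
  top 8b → 0xae → jsr [J]
  imm: (w>>0)&0xffffff=0xffffec (s24→-20) → #-20
  target = base 0x27f8 + off 0x2c + 4 + imm -20 = 0x2814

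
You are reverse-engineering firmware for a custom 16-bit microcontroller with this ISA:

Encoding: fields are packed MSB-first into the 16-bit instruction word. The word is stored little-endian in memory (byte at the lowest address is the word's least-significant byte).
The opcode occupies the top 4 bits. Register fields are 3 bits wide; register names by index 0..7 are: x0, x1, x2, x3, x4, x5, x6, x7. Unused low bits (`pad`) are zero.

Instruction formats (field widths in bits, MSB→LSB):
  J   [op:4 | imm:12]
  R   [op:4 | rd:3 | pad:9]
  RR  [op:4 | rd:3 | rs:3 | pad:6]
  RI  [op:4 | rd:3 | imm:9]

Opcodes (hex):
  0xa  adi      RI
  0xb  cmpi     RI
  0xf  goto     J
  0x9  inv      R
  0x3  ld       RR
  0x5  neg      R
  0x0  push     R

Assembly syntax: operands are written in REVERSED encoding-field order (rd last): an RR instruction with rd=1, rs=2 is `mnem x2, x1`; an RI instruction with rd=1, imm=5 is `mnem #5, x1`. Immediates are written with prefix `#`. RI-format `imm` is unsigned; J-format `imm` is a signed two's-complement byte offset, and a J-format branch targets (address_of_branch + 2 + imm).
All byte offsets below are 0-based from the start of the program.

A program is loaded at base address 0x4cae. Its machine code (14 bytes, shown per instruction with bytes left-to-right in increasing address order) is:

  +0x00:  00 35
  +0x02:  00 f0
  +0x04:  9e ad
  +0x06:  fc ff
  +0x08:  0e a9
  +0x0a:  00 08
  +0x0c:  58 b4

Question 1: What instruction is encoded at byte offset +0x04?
adi #414, x6

@+04  little-endian(9e ad) = 0xad9e
  top 4b → 0xa → adi [RI]
  rd@[11:9]=0x6 ⇒ x6
  imm@[8:0]=0x19e ⇒ #414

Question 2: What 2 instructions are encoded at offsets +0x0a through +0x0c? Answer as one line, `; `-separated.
+0x0a: 00 08 ⇒ word 0x0800 (little)
  top 4b → 0x0 → push [R]
  [11:9] rd=4 = x4
+0x0c: 58 b4 ⇒ word 0xb458 (little)
  top 4b → 0xb → cmpi [RI]
  [11:9] rd=2 = x2
  [8:0] imm=88 = #88

push x4; cmpi #88, x2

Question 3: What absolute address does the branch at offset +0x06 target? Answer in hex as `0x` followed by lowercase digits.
0x4cb2

[06] fc ff → 0xfffc
  top 4b → 0xf → goto [J]
  imm: (w>>0)&0xfff=0xffc (s12→-4) → #-4
  target = base 0x4cae + off 0x06 + 2 + imm -4 = 0x4cb2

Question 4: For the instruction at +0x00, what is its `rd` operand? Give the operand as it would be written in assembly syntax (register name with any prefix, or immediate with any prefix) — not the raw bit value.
[00] 00 35 → 0x3500
  opcode bits[15:12]=0x3: ld/RR
  rd@[11:9]=0x2 ⇒ x2
  rs@[8:6]=0x4 ⇒ x4

x2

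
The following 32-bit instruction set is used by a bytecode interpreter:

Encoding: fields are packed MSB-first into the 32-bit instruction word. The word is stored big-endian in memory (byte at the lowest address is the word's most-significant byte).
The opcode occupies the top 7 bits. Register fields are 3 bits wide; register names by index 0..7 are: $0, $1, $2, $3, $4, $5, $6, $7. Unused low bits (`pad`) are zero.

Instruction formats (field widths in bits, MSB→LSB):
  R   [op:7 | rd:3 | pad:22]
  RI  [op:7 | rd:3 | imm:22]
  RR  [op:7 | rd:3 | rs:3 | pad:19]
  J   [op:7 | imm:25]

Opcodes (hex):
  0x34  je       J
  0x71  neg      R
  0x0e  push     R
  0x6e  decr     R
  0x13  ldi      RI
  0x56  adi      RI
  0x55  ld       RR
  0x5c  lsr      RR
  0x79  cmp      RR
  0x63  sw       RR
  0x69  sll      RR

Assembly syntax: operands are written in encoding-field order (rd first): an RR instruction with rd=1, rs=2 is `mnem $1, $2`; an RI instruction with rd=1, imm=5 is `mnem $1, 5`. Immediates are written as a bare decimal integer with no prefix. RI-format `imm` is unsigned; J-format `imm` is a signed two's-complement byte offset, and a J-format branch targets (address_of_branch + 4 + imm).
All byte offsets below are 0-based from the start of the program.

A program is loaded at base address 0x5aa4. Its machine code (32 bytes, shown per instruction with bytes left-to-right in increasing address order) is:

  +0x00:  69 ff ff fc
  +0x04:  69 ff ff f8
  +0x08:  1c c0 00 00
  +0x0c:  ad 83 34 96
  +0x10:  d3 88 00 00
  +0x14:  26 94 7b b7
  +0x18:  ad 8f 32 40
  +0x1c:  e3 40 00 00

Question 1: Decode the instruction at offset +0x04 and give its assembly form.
je -8

off 0x04: read 69 ff ff f8 as big → 0x69fffff8
  op=0x69fffff8>>25=0x34 ⇒ je (J)
  [24:0] imm=33554424 (s25→-8) = -8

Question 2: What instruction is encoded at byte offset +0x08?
push $3

@+08  big-endian(1c c0 00 00) = 0x1cc00000
  top 7b → 0xe → push [R]
  rd@[24:22]=0x3 ⇒ $3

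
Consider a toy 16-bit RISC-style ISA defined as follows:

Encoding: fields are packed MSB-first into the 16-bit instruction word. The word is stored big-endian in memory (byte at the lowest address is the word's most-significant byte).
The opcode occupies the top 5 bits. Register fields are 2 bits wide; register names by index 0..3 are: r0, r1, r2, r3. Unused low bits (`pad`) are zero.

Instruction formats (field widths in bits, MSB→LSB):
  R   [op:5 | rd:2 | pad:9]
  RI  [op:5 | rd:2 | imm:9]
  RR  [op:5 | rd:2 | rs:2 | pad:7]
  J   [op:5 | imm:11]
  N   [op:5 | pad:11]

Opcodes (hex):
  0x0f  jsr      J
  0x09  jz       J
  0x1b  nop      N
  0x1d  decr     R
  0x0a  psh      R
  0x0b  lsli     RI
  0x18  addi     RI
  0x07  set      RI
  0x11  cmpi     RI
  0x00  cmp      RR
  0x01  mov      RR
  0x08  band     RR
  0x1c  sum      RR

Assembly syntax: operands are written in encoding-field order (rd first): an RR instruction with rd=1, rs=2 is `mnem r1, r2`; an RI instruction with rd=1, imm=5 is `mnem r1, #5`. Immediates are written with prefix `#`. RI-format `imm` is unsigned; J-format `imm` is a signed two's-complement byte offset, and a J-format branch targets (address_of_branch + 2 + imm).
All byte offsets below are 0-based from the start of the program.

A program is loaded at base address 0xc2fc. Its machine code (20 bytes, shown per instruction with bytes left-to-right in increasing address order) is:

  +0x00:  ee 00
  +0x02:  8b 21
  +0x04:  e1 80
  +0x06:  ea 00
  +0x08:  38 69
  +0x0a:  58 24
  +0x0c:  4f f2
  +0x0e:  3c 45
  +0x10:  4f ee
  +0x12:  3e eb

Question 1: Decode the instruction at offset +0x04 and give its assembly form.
[04] e1 80 → 0xe180
  top 5b → 0x1c → sum [RR]
  rd: (w>>9)&0x3=0x0 → r0
  rs: (w>>7)&0x3=0x3 → r3

sum r0, r3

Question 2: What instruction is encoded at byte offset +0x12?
set r3, #235

+0x12: 3e eb ⇒ word 0x3eeb (big)
  opcode bits[15:11]=0x7: set/RI
  rd@[10:9]=0x3 ⇒ r3
  imm@[8:0]=0xeb ⇒ #235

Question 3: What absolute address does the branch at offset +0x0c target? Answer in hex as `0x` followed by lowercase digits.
0xc2fc

@+0c  big-endian(4f f2) = 0x4ff2
  opcode bits[15:11]=0x9: jz/J
  imm@[10:0]=0x7f2 (s11→-14) ⇒ #-14
  target = base 0xc2fc + off 0x0c + 2 + imm -14 = 0xc2fc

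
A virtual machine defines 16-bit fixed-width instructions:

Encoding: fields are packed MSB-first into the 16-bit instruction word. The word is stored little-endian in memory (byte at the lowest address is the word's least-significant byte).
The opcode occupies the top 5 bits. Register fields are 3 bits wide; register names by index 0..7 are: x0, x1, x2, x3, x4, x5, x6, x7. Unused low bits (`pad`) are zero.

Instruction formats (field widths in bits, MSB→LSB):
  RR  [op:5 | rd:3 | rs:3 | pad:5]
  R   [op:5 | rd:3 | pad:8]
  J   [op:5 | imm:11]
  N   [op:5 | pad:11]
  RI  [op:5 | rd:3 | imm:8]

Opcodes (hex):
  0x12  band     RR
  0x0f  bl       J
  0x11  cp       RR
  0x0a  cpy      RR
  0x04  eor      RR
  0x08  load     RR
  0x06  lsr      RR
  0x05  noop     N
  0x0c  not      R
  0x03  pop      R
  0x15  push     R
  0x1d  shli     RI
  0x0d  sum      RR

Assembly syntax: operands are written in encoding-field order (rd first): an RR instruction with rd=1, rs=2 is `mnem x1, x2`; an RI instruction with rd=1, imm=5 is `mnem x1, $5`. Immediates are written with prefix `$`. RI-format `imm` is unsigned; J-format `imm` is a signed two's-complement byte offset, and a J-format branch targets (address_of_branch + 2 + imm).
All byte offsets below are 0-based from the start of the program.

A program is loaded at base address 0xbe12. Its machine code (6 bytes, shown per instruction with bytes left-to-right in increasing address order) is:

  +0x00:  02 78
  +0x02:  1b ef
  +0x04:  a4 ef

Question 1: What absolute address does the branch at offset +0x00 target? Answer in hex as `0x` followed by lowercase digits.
0xbe16

+0x00: 02 78 ⇒ word 0x7802 (little)
  top 5b → 0xf → bl [J]
  imm@[10:0]=0x2 ⇒ $2
  target = base 0xbe12 + off 0x00 + 2 + imm 2 = 0xbe16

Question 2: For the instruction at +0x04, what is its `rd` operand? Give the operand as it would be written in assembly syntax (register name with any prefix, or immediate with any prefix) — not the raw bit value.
x7

[04] a4 ef → 0xefa4
  op=0xefa4>>11=0x1d ⇒ shli (RI)
  rd@[10:8]=0x7 ⇒ x7
  imm@[7:0]=0xa4 ⇒ $164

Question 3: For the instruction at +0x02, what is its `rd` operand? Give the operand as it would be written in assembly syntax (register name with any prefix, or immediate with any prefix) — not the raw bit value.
+0x02: 1b ef ⇒ word 0xef1b (little)
  op=0xef1b>>11=0x1d ⇒ shli (RI)
  rd: (w>>8)&0x7=0x7 → x7
  imm: (w>>0)&0xff=0x1b → $27

x7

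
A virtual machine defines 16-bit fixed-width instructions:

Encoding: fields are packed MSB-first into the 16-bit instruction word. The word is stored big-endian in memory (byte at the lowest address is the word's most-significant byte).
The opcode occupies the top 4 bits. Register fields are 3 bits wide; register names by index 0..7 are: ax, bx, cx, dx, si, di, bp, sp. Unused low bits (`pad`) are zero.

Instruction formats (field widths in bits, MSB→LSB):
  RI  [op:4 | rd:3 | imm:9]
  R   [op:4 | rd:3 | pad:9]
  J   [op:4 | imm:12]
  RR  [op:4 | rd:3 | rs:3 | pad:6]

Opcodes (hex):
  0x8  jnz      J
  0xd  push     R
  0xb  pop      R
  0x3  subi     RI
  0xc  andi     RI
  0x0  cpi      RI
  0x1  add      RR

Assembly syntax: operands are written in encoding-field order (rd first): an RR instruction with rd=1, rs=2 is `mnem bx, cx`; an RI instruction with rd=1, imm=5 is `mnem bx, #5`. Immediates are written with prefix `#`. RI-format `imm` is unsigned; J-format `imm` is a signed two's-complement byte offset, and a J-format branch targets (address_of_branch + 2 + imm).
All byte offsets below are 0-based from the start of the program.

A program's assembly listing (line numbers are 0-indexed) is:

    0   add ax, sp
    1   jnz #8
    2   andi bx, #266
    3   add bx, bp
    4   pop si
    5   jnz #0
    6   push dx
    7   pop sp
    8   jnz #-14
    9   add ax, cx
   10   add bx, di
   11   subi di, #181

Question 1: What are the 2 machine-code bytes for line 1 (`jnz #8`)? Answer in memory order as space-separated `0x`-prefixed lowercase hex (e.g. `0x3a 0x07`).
line 1 (jnz): pack op=0x8:4|imm=8:12 = 0x8008; big→ 80 08

0x80 0x08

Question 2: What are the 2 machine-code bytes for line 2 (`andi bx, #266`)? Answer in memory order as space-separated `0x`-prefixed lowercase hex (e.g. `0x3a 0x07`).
0xc3 0x0a

line 2 (andi): pack op=0xc:4|rd=1:3|imm=266:9 = 0xc30a; big→ c3 0a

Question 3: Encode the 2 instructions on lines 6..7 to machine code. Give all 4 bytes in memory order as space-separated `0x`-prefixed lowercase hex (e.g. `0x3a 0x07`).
L6: push op=0xd:4|rd=3:3|pad=0:9 ⇒ 0xd600 ⇒ big d6 00
L7: pop op=0xb:4|rd=7:3|pad=0:9 ⇒ 0xbe00 ⇒ big be 00

0xd6 0x00 0xbe 0x00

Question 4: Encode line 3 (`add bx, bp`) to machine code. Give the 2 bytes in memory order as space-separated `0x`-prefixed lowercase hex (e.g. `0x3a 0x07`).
3. add fields op=0x1:4|rd=1:3|rs=6:3|pad=0:6 → word 1380h → 13 80

0x13 0x80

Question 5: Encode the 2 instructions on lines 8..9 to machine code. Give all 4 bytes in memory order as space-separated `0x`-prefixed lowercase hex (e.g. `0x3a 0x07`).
line 8 (jnz): pack op=0x8:4|imm=-14:12 = 0x8ff2; big→ 8f f2
line 9 (add): pack op=0x1:4|rd=0:3|rs=2:3|pad=0:6 = 0x1080; big→ 10 80

0x8f 0xf2 0x10 0x80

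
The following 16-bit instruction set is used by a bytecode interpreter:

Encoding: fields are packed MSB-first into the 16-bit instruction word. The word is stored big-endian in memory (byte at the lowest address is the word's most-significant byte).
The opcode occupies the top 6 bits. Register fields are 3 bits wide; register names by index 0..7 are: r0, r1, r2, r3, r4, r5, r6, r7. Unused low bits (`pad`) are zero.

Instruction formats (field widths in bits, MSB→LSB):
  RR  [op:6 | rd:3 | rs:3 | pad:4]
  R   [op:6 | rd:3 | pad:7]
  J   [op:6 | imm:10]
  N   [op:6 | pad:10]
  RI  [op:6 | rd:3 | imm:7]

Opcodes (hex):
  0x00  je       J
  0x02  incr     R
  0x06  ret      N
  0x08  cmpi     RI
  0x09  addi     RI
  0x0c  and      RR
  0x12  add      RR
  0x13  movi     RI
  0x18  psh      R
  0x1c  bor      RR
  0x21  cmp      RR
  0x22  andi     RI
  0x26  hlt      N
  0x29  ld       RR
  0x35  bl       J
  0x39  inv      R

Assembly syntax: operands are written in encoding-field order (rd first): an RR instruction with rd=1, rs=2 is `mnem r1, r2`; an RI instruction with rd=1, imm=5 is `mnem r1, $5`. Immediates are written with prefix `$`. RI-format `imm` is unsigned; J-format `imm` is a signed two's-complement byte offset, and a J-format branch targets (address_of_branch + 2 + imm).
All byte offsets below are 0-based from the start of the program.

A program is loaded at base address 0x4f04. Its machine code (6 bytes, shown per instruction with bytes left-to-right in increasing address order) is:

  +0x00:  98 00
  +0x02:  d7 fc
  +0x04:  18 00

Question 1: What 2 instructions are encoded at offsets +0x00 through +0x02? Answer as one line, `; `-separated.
[00] 98 00 → 0x9800
  op=0x9800>>10=0x26 ⇒ hlt (N)
[02] d7 fc → 0xd7fc
  op=0xd7fc>>10=0x35 ⇒ bl (J)
  imm: (w>>0)&0x3ff=0x3fc (s10→-4) → $-4

hlt; bl $-4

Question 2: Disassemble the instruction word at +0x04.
ret

+0x04: 18 00 ⇒ word 0x1800 (big)
  opcode bits[15:10]=0x6: ret/N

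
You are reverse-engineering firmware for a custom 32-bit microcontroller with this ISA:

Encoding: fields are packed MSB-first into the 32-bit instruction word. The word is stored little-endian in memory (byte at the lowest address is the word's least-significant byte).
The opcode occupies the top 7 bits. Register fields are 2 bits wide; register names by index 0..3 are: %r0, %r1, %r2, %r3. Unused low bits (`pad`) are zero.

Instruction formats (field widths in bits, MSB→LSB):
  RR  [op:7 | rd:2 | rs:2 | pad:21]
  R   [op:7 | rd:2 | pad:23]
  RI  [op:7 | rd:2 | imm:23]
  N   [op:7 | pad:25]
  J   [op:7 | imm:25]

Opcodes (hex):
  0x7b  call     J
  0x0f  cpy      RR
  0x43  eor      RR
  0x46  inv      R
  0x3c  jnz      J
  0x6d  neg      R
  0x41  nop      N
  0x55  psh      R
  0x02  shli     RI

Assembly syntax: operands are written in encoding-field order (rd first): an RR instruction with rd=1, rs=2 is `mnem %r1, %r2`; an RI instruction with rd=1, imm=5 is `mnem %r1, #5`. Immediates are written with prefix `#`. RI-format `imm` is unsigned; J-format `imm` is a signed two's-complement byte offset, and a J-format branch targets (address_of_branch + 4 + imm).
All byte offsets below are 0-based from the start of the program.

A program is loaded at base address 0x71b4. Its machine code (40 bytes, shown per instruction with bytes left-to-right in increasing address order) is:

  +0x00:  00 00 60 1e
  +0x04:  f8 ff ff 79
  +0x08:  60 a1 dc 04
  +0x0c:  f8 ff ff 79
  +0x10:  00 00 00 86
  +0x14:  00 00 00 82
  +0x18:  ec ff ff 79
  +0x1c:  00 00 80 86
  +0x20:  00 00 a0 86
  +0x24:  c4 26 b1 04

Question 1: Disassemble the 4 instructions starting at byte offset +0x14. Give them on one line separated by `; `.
[14] 00 00 00 82 → 0x82000000
  opcode bits[31:25]=0x41: nop/N
[18] ec ff ff 79 → 0x79ffffec
  opcode bits[31:25]=0x3c: jnz/J
  imm: (w>>0)&0x1ffffff=0x1ffffec (s25→-20) → #-20
[1c] 00 00 80 86 → 0x86800000
  opcode bits[31:25]=0x43: eor/RR
  rd: (w>>23)&0x3=0x1 → %r1
  rs: (w>>21)&0x3=0x0 → %r0
[20] 00 00 a0 86 → 0x86a00000
  opcode bits[31:25]=0x43: eor/RR
  rd: (w>>23)&0x3=0x1 → %r1
  rs: (w>>21)&0x3=0x1 → %r1

nop; jnz #-20; eor %r1, %r0; eor %r1, %r1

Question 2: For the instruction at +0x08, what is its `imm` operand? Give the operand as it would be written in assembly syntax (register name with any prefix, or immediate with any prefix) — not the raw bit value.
[08] 60 a1 dc 04 → 0x04dca160
  opcode bits[31:25]=0x2: shli/RI
  [24:23] rd=1 = %r1
  [22:0] imm=6070624 = #6070624

#6070624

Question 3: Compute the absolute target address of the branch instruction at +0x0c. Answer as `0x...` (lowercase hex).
@+0c  little-endian(f8 ff ff 79) = 0x79fffff8
  top 7b → 0x3c → jnz [J]
  [24:0] imm=33554424 (s25→-8) = #-8
  target = base 0x71b4 + off 0x0c + 4 + imm -8 = 0x71bc

0x71bc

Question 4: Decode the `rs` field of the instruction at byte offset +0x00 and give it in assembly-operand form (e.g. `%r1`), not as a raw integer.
%r3

[00] 00 00 60 1e → 0x1e600000
  op=0x1e600000>>25=0xf ⇒ cpy (RR)
  rd: (w>>23)&0x3=0x0 → %r0
  rs: (w>>21)&0x3=0x3 → %r3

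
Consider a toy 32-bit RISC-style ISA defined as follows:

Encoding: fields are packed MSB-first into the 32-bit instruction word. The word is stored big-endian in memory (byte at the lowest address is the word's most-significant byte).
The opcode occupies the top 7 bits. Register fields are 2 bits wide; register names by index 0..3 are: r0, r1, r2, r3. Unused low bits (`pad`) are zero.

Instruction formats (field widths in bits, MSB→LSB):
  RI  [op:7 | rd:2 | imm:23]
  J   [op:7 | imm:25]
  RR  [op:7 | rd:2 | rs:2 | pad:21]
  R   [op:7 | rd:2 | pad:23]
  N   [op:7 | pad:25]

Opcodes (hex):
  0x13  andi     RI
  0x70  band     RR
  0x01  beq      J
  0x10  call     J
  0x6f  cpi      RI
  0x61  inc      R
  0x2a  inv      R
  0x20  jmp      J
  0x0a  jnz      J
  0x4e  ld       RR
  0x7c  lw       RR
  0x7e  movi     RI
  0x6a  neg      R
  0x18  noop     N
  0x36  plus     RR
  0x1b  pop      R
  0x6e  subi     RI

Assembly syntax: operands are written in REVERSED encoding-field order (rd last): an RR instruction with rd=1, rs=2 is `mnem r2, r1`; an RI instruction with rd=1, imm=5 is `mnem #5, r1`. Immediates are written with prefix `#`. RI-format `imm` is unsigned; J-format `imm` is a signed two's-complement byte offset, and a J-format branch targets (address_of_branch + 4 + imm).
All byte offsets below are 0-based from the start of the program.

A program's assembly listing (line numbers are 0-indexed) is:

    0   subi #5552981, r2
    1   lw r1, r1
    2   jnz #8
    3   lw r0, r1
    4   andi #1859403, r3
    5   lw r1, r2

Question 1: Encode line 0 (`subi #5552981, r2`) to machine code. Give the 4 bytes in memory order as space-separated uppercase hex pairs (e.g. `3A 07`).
line 0 (subi): pack op=0x6e:7|rd=2:2|imm=5552981:23 = 0xdd54bb55; big→ dd 54 bb 55

DD 54 BB 55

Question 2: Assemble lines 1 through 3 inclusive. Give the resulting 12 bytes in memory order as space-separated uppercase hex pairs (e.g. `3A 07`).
F8 A0 00 00 14 00 00 08 F8 80 00 00

1. lw fields op=0x7c:7|rd=1:2|rs=1:2|pad=0:21 → word f8a00000h → f8 a0 00 00
2. jnz fields op=0xa:7|imm=8:25 → word 14000008h → 14 00 00 08
3. lw fields op=0x7c:7|rd=1:2|rs=0:2|pad=0:21 → word f8800000h → f8 80 00 00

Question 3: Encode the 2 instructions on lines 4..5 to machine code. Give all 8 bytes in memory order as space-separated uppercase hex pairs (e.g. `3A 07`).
4. andi fields op=0x13:7|rd=3:2|imm=1859403:23 → word 279c5f4bh → 27 9c 5f 4b
5. lw fields op=0x7c:7|rd=2:2|rs=1:2|pad=0:21 → word f9200000h → f9 20 00 00

27 9C 5F 4B F9 20 00 00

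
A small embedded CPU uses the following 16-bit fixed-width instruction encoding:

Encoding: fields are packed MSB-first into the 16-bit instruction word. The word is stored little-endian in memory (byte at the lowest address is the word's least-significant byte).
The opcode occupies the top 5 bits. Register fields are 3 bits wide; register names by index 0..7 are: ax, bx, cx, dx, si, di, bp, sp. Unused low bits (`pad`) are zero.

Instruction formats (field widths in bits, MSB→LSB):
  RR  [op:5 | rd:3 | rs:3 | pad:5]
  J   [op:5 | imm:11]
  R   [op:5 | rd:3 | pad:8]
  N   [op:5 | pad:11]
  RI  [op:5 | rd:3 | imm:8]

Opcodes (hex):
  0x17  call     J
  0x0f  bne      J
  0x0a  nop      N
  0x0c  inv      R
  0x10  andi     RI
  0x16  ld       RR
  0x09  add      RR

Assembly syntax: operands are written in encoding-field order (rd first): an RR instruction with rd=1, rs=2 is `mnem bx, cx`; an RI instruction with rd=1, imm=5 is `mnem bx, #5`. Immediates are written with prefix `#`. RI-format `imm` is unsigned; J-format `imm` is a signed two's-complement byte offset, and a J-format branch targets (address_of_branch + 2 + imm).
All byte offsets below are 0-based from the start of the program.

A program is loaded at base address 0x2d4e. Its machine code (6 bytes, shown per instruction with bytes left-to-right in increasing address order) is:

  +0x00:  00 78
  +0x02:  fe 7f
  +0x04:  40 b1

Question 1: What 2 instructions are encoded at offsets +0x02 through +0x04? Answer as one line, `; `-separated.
@+02  little-endian(fe 7f) = 0x7ffe
  top 5b → 0xf → bne [J]
  [10:0] imm=2046 (s11→-2) = #-2
@+04  little-endian(40 b1) = 0xb140
  top 5b → 0x16 → ld [RR]
  [10:8] rd=1 = bx
  [7:5] rs=2 = cx

bne #-2; ld bx, cx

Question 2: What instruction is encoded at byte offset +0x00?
bne #0

off 0x00: read 00 78 as little → 0x7800
  op=0x7800>>11=0xf ⇒ bne (J)
  imm: (w>>0)&0x7ff=0x0 → #0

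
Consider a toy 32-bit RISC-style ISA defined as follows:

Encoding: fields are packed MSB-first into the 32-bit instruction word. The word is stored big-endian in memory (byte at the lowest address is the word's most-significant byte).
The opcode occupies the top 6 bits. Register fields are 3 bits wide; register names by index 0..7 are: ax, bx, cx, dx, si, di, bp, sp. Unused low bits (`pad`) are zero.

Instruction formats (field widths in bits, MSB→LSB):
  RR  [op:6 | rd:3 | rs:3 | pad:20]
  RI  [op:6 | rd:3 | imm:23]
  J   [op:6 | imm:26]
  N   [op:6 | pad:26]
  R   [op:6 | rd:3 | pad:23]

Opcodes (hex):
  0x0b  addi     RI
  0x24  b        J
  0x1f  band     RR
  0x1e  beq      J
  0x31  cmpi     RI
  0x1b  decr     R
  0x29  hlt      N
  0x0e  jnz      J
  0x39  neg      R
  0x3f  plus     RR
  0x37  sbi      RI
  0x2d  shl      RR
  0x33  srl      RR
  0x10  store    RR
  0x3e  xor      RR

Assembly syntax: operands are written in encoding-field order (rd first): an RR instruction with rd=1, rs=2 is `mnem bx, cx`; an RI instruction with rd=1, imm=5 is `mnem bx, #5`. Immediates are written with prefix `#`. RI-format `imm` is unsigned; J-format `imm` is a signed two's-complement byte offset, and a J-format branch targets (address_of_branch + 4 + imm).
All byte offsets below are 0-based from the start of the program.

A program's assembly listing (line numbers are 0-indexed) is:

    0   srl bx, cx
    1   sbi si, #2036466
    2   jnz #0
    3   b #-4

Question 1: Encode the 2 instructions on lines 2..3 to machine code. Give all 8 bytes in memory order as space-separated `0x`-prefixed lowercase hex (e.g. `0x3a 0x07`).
0x38 0x00 0x00 0x00 0x93 0xff 0xff 0xfc

L2: jnz op=0xe:6|imm=0:26 ⇒ 0x38000000 ⇒ big 38 00 00 00
L3: b op=0x24:6|imm=-4:26 ⇒ 0x93fffffc ⇒ big 93 ff ff fc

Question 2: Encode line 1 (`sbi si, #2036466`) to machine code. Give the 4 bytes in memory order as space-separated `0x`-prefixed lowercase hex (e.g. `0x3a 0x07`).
1. sbi fields op=0x37:6|rd=4:3|imm=2036466:23 → word de1f12f2h → de 1f 12 f2

0xde 0x1f 0x12 0xf2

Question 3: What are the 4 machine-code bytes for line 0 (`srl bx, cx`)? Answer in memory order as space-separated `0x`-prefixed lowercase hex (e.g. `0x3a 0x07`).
L0: srl op=0x33:6|rd=1:3|rs=2:3|pad=0:20 ⇒ 0xcca00000 ⇒ big cc a0 00 00

0xcc 0xa0 0x00 0x00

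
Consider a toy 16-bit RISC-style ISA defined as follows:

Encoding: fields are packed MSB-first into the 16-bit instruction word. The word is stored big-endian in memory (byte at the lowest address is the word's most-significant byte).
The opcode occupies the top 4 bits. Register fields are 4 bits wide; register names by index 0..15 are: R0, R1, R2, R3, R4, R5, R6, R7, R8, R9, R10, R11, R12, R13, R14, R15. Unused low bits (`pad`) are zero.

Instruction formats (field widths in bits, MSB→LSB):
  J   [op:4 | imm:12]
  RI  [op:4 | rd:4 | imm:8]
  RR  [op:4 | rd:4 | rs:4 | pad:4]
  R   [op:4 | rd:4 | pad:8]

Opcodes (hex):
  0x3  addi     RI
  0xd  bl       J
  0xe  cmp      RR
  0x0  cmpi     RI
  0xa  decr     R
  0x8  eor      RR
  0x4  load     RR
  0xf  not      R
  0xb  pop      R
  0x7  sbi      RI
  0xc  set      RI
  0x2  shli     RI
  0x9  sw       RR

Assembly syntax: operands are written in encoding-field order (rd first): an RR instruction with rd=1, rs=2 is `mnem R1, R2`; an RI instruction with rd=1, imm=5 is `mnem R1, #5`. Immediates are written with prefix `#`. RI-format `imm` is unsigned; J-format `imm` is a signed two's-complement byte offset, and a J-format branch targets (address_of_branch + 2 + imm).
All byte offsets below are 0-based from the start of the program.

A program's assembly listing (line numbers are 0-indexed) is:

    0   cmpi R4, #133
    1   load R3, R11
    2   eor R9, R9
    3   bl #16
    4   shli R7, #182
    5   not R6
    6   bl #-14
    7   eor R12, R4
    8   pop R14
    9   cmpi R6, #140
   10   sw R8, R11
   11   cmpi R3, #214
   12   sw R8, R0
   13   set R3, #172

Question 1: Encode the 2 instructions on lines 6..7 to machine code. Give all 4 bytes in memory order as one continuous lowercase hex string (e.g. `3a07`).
L6: bl op=0xd:4|imm=-14:12 ⇒ 0xdff2 ⇒ big df f2
L7: eor op=0x8:4|rd=12:4|rs=4:4|pad=0:4 ⇒ 0x8c40 ⇒ big 8c 40

dff28c40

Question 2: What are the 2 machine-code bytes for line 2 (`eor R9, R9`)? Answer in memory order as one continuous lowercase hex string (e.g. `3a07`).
8990

line 2 (eor): pack op=0x8:4|rd=9:4|rs=9:4|pad=0:4 = 0x8990; big→ 89 90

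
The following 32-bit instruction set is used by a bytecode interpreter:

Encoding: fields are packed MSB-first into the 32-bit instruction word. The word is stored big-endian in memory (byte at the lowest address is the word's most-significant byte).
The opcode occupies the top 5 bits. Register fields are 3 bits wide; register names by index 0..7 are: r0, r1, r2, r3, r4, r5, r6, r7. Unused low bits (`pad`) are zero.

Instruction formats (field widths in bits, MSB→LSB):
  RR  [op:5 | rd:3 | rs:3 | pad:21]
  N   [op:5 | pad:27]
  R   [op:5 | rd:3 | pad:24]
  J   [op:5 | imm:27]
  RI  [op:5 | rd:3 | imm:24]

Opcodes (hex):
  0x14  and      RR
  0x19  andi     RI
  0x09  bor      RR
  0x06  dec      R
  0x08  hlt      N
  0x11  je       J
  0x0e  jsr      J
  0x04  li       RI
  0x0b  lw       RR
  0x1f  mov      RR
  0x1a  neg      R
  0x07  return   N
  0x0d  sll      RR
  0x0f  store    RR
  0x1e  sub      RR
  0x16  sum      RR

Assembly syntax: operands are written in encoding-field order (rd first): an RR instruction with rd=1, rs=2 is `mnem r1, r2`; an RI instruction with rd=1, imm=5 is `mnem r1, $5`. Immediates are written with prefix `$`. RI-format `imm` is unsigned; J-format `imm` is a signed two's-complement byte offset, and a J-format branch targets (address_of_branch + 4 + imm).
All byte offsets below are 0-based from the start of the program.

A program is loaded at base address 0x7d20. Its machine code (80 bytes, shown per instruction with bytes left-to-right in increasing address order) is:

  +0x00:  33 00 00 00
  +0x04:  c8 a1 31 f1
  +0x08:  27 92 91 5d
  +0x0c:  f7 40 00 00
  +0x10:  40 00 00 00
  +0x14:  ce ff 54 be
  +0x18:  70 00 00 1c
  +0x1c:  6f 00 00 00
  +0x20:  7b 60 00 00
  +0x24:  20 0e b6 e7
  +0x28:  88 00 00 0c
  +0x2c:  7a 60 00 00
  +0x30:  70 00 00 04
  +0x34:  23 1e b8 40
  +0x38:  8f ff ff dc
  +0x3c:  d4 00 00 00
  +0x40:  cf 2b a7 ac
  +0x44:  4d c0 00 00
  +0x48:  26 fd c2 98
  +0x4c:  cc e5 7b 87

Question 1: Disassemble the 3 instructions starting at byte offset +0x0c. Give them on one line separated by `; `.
sub r7, r2; hlt; andi r6, $16733374

off 0x0c: read f7 40 00 00 as big → 0xf7400000
  op=0xf7400000>>27=0x1e ⇒ sub (RR)
  rd@[26:24]=0x7 ⇒ r7
  rs@[23:21]=0x2 ⇒ r2
off 0x10: read 40 00 00 00 as big → 0x40000000
  op=0x40000000>>27=0x8 ⇒ hlt (N)
off 0x14: read ce ff 54 be as big → 0xceff54be
  op=0xceff54be>>27=0x19 ⇒ andi (RI)
  rd@[26:24]=0x6 ⇒ r6
  imm@[23:0]=0xff54be ⇒ $16733374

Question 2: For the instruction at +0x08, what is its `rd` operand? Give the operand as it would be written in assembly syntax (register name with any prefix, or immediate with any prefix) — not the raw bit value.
@+08  big-endian(27 92 91 5d) = 0x2792915d
  op=0x2792915d>>27=0x4 ⇒ li (RI)
  [26:24] rd=7 = r7
  [23:0] imm=9605469 = $9605469

r7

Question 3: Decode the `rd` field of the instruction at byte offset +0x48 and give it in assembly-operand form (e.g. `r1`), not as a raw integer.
+0x48: 26 fd c2 98 ⇒ word 0x26fdc298 (big)
  opcode bits[31:27]=0x4: li/RI
  [26:24] rd=6 = r6
  [23:0] imm=16630424 = $16630424

r6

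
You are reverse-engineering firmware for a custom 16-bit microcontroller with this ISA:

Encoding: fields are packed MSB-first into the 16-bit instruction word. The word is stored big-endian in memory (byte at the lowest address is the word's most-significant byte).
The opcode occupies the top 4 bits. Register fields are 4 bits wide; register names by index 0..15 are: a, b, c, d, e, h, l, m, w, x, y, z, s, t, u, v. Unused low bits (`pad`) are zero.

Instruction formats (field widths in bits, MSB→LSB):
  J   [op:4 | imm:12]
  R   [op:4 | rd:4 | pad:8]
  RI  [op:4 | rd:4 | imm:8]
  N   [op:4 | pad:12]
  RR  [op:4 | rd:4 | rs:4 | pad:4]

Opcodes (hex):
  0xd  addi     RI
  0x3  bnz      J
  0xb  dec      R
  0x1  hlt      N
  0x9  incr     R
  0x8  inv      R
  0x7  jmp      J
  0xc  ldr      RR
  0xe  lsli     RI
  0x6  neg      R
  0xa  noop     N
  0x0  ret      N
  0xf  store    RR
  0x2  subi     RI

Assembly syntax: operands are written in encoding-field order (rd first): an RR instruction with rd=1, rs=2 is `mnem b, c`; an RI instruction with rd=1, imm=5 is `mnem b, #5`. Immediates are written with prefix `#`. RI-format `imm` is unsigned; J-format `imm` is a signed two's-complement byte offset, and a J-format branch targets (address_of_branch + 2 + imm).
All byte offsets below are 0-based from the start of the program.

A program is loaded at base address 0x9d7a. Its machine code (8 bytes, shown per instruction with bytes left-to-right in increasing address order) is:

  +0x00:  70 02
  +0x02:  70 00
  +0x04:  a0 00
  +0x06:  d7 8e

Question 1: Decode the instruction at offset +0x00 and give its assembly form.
jmp #2

off 0x00: read 70 02 as big → 0x7002
  op=0x7002>>12=0x7 ⇒ jmp (J)
  [11:0] imm=2 = #2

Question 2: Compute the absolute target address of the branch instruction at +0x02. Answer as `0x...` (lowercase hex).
@+02  big-endian(70 00) = 0x7000
  op=0x7000>>12=0x7 ⇒ jmp (J)
  imm@[11:0]=0x0 ⇒ #0
  target = base 0x9d7a + off 0x02 + 2 + imm 0 = 0x9d7e

0x9d7e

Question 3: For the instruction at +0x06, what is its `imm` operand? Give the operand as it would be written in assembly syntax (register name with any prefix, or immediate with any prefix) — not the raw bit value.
#142

off 0x06: read d7 8e as big → 0xd78e
  opcode bits[15:12]=0xd: addi/RI
  rd: (w>>8)&0xf=0x7 → m
  imm: (w>>0)&0xff=0x8e → #142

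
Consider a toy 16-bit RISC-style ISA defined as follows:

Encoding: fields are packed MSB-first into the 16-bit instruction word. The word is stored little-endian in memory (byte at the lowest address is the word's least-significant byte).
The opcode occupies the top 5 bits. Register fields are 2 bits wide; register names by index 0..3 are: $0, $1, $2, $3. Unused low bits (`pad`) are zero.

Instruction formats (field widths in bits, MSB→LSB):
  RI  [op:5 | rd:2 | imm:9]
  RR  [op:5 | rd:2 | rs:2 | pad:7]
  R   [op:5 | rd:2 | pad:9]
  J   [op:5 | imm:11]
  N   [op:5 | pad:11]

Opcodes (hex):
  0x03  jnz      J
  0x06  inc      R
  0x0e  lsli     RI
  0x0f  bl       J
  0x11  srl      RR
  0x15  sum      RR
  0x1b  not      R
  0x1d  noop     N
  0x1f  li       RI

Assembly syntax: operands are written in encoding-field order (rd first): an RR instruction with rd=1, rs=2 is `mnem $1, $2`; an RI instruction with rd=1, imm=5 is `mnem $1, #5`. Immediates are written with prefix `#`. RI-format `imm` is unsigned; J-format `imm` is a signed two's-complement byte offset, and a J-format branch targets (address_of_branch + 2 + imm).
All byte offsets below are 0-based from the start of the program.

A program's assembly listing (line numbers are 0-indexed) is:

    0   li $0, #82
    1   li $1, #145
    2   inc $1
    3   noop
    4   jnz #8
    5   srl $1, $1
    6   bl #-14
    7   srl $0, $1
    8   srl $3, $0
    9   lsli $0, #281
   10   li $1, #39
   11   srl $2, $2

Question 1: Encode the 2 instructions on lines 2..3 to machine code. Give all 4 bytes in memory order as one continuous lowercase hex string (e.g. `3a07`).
003200e8

line 2 (inc): pack op=0x6:5|rd=1:2|pad=0:9 = 0x3200; little→ 00 32
line 3 (noop): pack op=0x1d:5|pad=0:11 = 0xe800; little→ 00 e8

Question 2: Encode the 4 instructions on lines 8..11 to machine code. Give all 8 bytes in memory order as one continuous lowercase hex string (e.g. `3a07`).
L8: srl op=0x11:5|rd=3:2|rs=0:2|pad=0:7 ⇒ 0x8e00 ⇒ little 00 8e
L9: lsli op=0xe:5|rd=0:2|imm=281:9 ⇒ 0x7119 ⇒ little 19 71
L10: li op=0x1f:5|rd=1:2|imm=39:9 ⇒ 0xfa27 ⇒ little 27 fa
L11: srl op=0x11:5|rd=2:2|rs=2:2|pad=0:7 ⇒ 0x8d00 ⇒ little 00 8d

008e197127fa008d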